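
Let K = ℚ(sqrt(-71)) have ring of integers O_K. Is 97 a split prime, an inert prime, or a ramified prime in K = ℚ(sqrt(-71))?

Since -71 ≡ 1 mod 4, the ring of integers is ℤ[(1+√-71)/2] with discriminant -71.
97 ∤ -71, so 97 is unramified.
Legendre symbol by Euler's criterion: (-71/97) ≡ (-71)^48 ≡ 96 (mod 97), i.e. (-71/97) = -1.
d is a non-residue mod p, hence 97 remains inert in O_K.

p is inert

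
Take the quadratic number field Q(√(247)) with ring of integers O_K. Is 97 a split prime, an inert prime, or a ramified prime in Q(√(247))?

247 mod 4 = 3, hence disc K = 4·247 = 988 and O_K = ℤ[√247].
Since gcd(97, 988) = 1 the prime 97 does not ramify.
Legendre symbol by Euler's criterion: (247/97) ≡ 247^48 ≡ 1 (mod 97), i.e. (247/97) = 1.
(247/97) = 1, so 97 splits.

splits completely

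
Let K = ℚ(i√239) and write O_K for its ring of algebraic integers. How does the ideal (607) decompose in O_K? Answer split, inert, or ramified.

remains prime (inert)

Since -239 ≡ 1 mod 4, the ring of integers is ℤ[(1+√-239)/2] with discriminant -239.
disc(K) = -239 is not divisible by 607; 607 is unramified.
(-239/607) = 368^303 mod 607 = 606, giving Legendre symbol -1.
(-239/607) = -1, so 607 is inert.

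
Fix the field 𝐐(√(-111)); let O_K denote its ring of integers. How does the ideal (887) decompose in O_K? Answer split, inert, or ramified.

Since -111 ≡ 1 mod 4, the ring of integers is ℤ[(1+√-111)/2] with discriminant -111.
Since gcd(887, -111) = 1 the prime 887 does not ramify.
Euler's criterion: (-111)^443 mod 887 = 886. Thus (-111|887) = -1.
Legendre symbol -1 ⇒ 887 is inert.

remains prime (inert)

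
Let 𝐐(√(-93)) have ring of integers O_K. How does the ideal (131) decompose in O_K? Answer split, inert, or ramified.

splits completely

Since -93 ≢ 1 mod 4, the ring of integers is ℤ[√-93] with discriminant 4·(-93) = -372.
disc(K) = -372 is not divisible by 131; 131 is unramified.
Euler's criterion: (-93)^65 mod 131 = 1. Thus (-93|131) = 1.
Legendre symbol 1 ⇒ 131 is split.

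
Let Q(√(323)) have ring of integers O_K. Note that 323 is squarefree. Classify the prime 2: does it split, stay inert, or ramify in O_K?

d = 323 ≡ 3 (mod 4), so O_K = ℤ[√323] and disc(K) = 4d = 1292.
Ramification test: 2 | 1292. The prime 2 ramifies in K.

p ramifies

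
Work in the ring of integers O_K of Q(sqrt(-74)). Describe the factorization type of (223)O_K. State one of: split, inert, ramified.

-74 mod 4 = 2, hence disc K = 4·(-74) = -296 and O_K = ℤ[√-74].
Since gcd(223, -296) = 1 the prime 223 does not ramify.
Euler's criterion: (-74)^111 mod 223 = 222. Thus (-74|223) = -1.
Legendre symbol -1 ⇒ 223 is inert.

p is inert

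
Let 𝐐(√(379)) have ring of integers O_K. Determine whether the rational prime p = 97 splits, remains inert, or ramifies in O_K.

split

d = 379 ≡ 3 (mod 4), so O_K = ℤ[√379] and disc(K) = 4d = 1516.
disc(K) = 1516 is not divisible by 97; 97 is unramified.
Euler's criterion: 379^48 mod 97 = 1. Thus (379|97) = 1.
Legendre symbol 1 ⇒ 97 is split.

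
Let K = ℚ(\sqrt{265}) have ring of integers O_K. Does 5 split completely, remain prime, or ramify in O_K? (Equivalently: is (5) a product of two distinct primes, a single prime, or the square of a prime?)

Since 265 ≡ 1 mod 4, the ring of integers is ℤ[(1+√265)/2] with discriminant 265.
5 divides disc(K) = 265, so 5 ramifies.

p ramifies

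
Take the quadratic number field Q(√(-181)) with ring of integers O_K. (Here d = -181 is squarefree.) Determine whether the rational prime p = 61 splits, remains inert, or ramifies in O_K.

inert — (61) stays prime in O_K

d = -181 ≡ 3 (mod 4), so O_K = ℤ[√-181] and disc(K) = 4d = -724.
disc(K) = -724 is not divisible by 61; 61 is unramified.
(-181/61) = 2^30 mod 61 = 60, giving Legendre symbol -1.
(-181/61) = -1, so 61 is inert.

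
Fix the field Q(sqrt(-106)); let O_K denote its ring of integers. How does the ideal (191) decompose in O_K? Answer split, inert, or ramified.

191 splits in O_K

d = -106 ≡ 2 (mod 4), so O_K = ℤ[√-106] and disc(K) = 4d = -424.
191 ∤ -424, so 191 is unramified.
(-106/191) = 85^95 mod 191 = 1, giving Legendre symbol 1.
Legendre symbol 1 ⇒ 191 is split.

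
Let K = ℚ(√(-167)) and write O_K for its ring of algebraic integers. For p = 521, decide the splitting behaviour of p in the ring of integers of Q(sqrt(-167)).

inert — (521) stays prime in O_K

d = -167 ≡ 1 (mod 4), so O_K = ℤ[(1+√-167)/2] and disc(K) = d = -167.
521 ∤ -167, so 521 is unramified.
Legendre symbol by Euler's criterion: (-167/521) ≡ (-167)^260 ≡ 520 (mod 521), i.e. (-167/521) = -1.
Legendre symbol -1 ⇒ 521 is inert.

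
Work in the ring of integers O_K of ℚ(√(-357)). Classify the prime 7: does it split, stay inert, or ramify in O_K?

p ramifies

-357 mod 4 = 3, hence disc K = 4·(-357) = -1428 and O_K = ℤ[√-357].
Ramification test: 7 | -1428. The prime 7 ramifies in K.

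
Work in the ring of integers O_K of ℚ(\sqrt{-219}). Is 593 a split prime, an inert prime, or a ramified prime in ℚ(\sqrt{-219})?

d = -219 ≡ 1 (mod 4), so O_K = ℤ[(1+√-219)/2] and disc(K) = d = -219.
Since gcd(593, -219) = 1 the prime 593 does not ramify.
Legendre symbol by Euler's criterion: (-219/593) ≡ (-219)^296 ≡ 592 (mod 593), i.e. (-219/593) = -1.
d is a non-residue mod p, hence 593 remains inert in O_K.

inert — (593) stays prime in O_K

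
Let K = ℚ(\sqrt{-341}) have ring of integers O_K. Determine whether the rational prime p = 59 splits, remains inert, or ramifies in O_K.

inert — (59) stays prime in O_K

d = -341 ≡ 3 (mod 4), so O_K = ℤ[√-341] and disc(K) = 4d = -1364.
Since gcd(59, -1364) = 1 the prime 59 does not ramify.
Compute (-341/59) via Euler: 13^((59-1)/2) mod 59 = 58, so (-341/59) = -1.
d is a non-residue mod p, hence 59 remains inert in O_K.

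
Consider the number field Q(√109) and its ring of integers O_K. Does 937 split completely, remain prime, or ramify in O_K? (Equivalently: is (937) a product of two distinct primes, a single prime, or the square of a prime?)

inert

d = 109 ≡ 1 (mod 4), so O_K = ℤ[(1+√109)/2] and disc(K) = d = 109.
937 ∤ 109, so 937 is unramified.
Compute (109/937) via Euler: 109^((937-1)/2) mod 937 = 936, so (109/937) = -1.
Legendre symbol -1 ⇒ 937 is inert.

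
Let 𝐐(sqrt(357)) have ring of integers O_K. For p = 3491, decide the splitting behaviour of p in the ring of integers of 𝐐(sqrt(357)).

357 mod 4 = 1, hence disc K = 357 and O_K = ℤ[(1+√357)/2].
3491 ∤ 357, so 3491 is unramified.
Legendre symbol by Euler's criterion: (357/3491) ≡ 357^1745 ≡ 3490 (mod 3491), i.e. (357/3491) = -1.
d is a non-residue mod p, hence 3491 remains inert in O_K.

inert — (3491) stays prime in O_K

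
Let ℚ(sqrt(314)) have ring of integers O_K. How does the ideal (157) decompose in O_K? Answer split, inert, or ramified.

157 is ramified

d = 314 ≡ 2 (mod 4), so O_K = ℤ[√314] and disc(K) = 4d = 1256.
disc(K) = 1256 = 157·8, so p = 157 is ramified.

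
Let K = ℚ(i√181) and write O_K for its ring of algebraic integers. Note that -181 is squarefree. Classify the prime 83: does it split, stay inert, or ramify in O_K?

83 splits in O_K

Since -181 ≢ 1 mod 4, the ring of integers is ℤ[√-181] with discriminant 4·(-181) = -724.
Since gcd(83, -724) = 1 the prime 83 does not ramify.
Euler's criterion: (-181)^41 mod 83 = 1. Thus (-181|83) = 1.
(-181/83) = 1, so 83 splits.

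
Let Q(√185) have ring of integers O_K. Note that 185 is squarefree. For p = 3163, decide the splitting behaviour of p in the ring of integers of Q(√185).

Since 185 ≡ 1 mod 4, the ring of integers is ℤ[(1+√185)/2] with discriminant 185.
3163 ∤ 185, so 3163 is unramified.
Compute (185/3163) via Euler: 185^((3163-1)/2) mod 3163 = 1, so (185/3163) = 1.
(185/3163) = 1, so 3163 splits.

3163 splits in O_K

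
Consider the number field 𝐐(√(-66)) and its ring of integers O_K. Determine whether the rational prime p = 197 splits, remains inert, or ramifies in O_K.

197 remains inert

d = -66 ≡ 2 (mod 4), so O_K = ℤ[√-66] and disc(K) = 4d = -264.
disc(K) = -264 is not divisible by 197; 197 is unramified.
(-66/197) = 131^98 mod 197 = 196, giving Legendre symbol -1.
(-66/197) = -1, so 197 is inert.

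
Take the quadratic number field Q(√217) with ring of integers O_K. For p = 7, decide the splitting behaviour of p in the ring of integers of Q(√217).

p ramifies

217 mod 4 = 1, hence disc K = 217 and O_K = ℤ[(1+√217)/2].
7 divides disc(K) = 217, so 7 ramifies.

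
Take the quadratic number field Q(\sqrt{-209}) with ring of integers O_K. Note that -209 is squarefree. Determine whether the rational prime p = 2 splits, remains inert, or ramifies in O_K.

p ramifies

-209 mod 4 = 3, hence disc K = 4·(-209) = -836 and O_K = ℤ[√-209].
Ramification test: 2 | -836. The prime 2 ramifies in K.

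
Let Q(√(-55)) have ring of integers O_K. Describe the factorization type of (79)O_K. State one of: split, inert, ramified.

Since -55 ≡ 1 mod 4, the ring of integers is ℤ[(1+√-55)/2] with discriminant -55.
79 ∤ -55, so 79 is unramified.
(-55/79) = 24^39 mod 79 = 78, giving Legendre symbol -1.
(-55/79) = -1, so 79 is inert.

79 remains inert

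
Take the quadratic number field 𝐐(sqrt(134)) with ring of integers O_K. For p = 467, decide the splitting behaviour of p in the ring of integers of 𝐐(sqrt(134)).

134 mod 4 = 2, hence disc K = 4·134 = 536 and O_K = ℤ[√134].
Since gcd(467, 536) = 1 the prime 467 does not ramify.
Legendre symbol by Euler's criterion: (134/467) ≡ 134^233 ≡ 1 (mod 467), i.e. (134/467) = 1.
Legendre symbol 1 ⇒ 467 is split.

split — (467) = 𝔭₁𝔭₂ with 𝔭₁ ≠ 𝔭₂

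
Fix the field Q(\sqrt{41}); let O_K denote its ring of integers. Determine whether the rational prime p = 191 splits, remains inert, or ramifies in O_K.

191 remains inert

Since 41 ≡ 1 mod 4, the ring of integers is ℤ[(1+√41)/2] with discriminant 41.
disc(K) = 41 is not divisible by 191; 191 is unramified.
Euler's criterion: 41^95 mod 191 = 190. Thus (41|191) = -1.
d is a non-residue mod p, hence 191 remains inert in O_K.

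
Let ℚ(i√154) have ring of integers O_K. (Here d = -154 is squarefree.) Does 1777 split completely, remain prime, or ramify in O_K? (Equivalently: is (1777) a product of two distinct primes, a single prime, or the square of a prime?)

1777 splits in O_K

Since -154 ≢ 1 mod 4, the ring of integers is ℤ[√-154] with discriminant 4·(-154) = -616.
1777 ∤ -616, so 1777 is unramified.
Euler's criterion: (-154)^888 mod 1777 = 1. Thus (-154|1777) = 1.
(-154/1777) = 1, so 1777 splits.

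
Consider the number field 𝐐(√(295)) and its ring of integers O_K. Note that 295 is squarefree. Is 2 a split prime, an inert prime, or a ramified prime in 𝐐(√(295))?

ramified — (2) = 𝔭²

d = 295 ≡ 3 (mod 4), so O_K = ℤ[√295] and disc(K) = 4d = 1180.
disc(K) = 1180 = 2·590, so p = 2 is ramified.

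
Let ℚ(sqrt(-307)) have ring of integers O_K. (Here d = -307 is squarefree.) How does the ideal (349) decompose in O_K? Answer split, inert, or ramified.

d = -307 ≡ 1 (mod 4), so O_K = ℤ[(1+√-307)/2] and disc(K) = d = -307.
disc(K) = -307 is not divisible by 349; 349 is unramified.
Compute (-307/349) via Euler: 42^((349-1)/2) mod 349 = 1, so (-307/349) = 1.
Legendre symbol 1 ⇒ 349 is split.

split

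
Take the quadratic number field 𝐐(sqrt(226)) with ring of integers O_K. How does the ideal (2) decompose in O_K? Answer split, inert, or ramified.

Since 226 ≢ 1 mod 4, the ring of integers is ℤ[√226] with discriminant 4·226 = 904.
2 divides disc(K) = 904, so 2 ramifies.

p ramifies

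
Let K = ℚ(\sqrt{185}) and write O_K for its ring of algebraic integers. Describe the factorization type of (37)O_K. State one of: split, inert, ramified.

d = 185 ≡ 1 (mod 4), so O_K = ℤ[(1+√185)/2] and disc(K) = d = 185.
37 divides disc(K) = 185, so 37 ramifies.

37 is ramified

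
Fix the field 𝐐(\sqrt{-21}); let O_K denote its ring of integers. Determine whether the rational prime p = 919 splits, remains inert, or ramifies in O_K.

remains prime (inert)

Since -21 ≢ 1 mod 4, the ring of integers is ℤ[√-21] with discriminant 4·(-21) = -84.
919 ∤ -84, so 919 is unramified.
(-21/919) = 898^459 mod 919 = 918, giving Legendre symbol -1.
Legendre symbol -1 ⇒ 919 is inert.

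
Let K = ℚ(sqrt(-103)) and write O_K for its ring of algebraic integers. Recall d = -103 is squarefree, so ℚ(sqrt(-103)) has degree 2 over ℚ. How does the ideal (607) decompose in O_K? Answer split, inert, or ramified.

split — (607) = 𝔭₁𝔭₂ with 𝔭₁ ≠ 𝔭₂

d = -103 ≡ 1 (mod 4), so O_K = ℤ[(1+√-103)/2] and disc(K) = d = -103.
disc(K) = -103 is not divisible by 607; 607 is unramified.
(-103/607) = 504^303 mod 607 = 1, giving Legendre symbol 1.
d is a quadratic residue mod p, hence 607 splits in O_K.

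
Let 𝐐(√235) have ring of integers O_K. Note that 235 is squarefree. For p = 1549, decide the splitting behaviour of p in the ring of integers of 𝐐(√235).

p is inert

Since 235 ≢ 1 mod 4, the ring of integers is ℤ[√235] with discriminant 4·235 = 940.
disc(K) = 940 is not divisible by 1549; 1549 is unramified.
Euler's criterion: 235^774 mod 1549 = 1548. Thus (235|1549) = -1.
Legendre symbol -1 ⇒ 1549 is inert.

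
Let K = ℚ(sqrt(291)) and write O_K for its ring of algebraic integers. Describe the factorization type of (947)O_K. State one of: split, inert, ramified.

p is inert

Since 291 ≢ 1 mod 4, the ring of integers is ℤ[√291] with discriminant 4·291 = 1164.
Since gcd(947, 1164) = 1 the prime 947 does not ramify.
Euler's criterion: 291^473 mod 947 = 946. Thus (291|947) = -1.
d is a non-residue mod p, hence 947 remains inert in O_K.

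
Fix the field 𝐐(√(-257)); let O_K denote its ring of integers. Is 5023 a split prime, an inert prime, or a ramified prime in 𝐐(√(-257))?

remains prime (inert)

Since -257 ≢ 1 mod 4, the ring of integers is ℤ[√-257] with discriminant 4·(-257) = -1028.
Since gcd(5023, -1028) = 1 the prime 5023 does not ramify.
Legendre symbol by Euler's criterion: (-257/5023) ≡ (-257)^2511 ≡ 5022 (mod 5023), i.e. (-257/5023) = -1.
d is a non-residue mod p, hence 5023 remains inert in O_K.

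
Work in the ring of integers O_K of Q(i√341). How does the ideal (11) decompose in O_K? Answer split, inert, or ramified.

d = -341 ≡ 3 (mod 4), so O_K = ℤ[√-341] and disc(K) = 4d = -1364.
disc(K) = -1364 = 11·(-124), so p = 11 is ramified.

ramified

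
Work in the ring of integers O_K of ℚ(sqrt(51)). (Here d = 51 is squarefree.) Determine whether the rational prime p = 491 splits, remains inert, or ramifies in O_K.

p splits

51 mod 4 = 3, hence disc K = 4·51 = 204 and O_K = ℤ[√51].
491 ∤ 204, so 491 is unramified.
Euler's criterion: 51^245 mod 491 = 1. Thus (51|491) = 1.
(51/491) = 1, so 491 splits.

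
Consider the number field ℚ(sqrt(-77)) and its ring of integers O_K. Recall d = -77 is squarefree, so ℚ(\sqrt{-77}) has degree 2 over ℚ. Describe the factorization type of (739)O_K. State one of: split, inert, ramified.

-77 mod 4 = 3, hence disc K = 4·(-77) = -308 and O_K = ℤ[√-77].
739 ∤ -308, so 739 is unramified.
Compute (-77/739) via Euler: 662^((739-1)/2) mod 739 = 1, so (-77/739) = 1.
(-77/739) = 1, so 739 splits.

split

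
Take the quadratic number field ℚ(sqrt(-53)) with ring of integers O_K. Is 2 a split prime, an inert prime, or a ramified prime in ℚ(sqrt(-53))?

2 is ramified

-53 mod 4 = 3, hence disc K = 4·(-53) = -212 and O_K = ℤ[√-53].
2 divides disc(K) = -212, so 2 ramifies.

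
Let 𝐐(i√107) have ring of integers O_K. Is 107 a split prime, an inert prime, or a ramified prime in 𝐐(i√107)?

Since -107 ≡ 1 mod 4, the ring of integers is ℤ[(1+√-107)/2] with discriminant -107.
disc(K) = -107 = 107·(-1), so p = 107 is ramified.

ramifies in O_K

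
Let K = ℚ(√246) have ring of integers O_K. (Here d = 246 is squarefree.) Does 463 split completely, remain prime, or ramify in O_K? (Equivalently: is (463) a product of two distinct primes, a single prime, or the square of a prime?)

p splits

Since 246 ≢ 1 mod 4, the ring of integers is ℤ[√246] with discriminant 4·246 = 984.
463 ∤ 984, so 463 is unramified.
Compute (246/463) via Euler: 246^((463-1)/2) mod 463 = 1, so (246/463) = 1.
Legendre symbol 1 ⇒ 463 is split.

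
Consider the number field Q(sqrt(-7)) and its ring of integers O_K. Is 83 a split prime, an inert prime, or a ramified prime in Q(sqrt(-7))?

remains prime (inert)

d = -7 ≡ 1 (mod 4), so O_K = ℤ[(1+√-7)/2] and disc(K) = d = -7.
Since gcd(83, -7) = 1 the prime 83 does not ramify.
Euler's criterion: (-7)^41 mod 83 = 82. Thus (-7|83) = -1.
Legendre symbol -1 ⇒ 83 is inert.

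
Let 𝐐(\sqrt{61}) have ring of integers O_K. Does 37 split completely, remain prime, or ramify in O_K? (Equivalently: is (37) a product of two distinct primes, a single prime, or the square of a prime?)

Since 61 ≡ 1 mod 4, the ring of integers is ℤ[(1+√61)/2] with discriminant 61.
disc(K) = 61 is not divisible by 37; 37 is unramified.
Legendre symbol by Euler's criterion: (61/37) ≡ 61^18 ≡ 36 (mod 37), i.e. (61/37) = -1.
(61/37) = -1, so 37 is inert.

remains prime (inert)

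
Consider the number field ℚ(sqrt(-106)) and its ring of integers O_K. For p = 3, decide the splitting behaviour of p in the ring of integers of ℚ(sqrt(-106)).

remains prime (inert)

Since -106 ≢ 1 mod 4, the ring of integers is ℤ[√-106] with discriminant 4·(-106) = -424.
3 ∤ -424, so 3 is unramified.
Legendre symbol by Euler's criterion: (-106/3) ≡ (-106)^1 ≡ 2 (mod 3), i.e. (-106/3) = -1.
(-106/3) = -1, so 3 is inert.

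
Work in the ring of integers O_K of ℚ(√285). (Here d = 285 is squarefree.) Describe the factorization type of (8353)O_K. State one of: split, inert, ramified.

8353 splits in O_K

Since 285 ≡ 1 mod 4, the ring of integers is ℤ[(1+√285)/2] with discriminant 285.
disc(K) = 285 is not divisible by 8353; 8353 is unramified.
(285/8353) = 285^4176 mod 8353 = 1, giving Legendre symbol 1.
(285/8353) = 1, so 8353 splits.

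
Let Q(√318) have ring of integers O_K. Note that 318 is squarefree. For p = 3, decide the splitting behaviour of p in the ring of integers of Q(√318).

ramified

Since 318 ≢ 1 mod 4, the ring of integers is ℤ[√318] with discriminant 4·318 = 1272.
Ramification test: 3 | 1272. The prime 3 ramifies in K.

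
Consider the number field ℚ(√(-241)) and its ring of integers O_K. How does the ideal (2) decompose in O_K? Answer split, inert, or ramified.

ramifies in O_K

d = -241 ≡ 3 (mod 4), so O_K = ℤ[√-241] and disc(K) = 4d = -964.
Ramification test: 2 | -964. The prime 2 ramifies in K.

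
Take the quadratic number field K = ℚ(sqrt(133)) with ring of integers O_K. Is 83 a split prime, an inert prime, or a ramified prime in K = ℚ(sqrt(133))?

133 mod 4 = 1, hence disc K = 133 and O_K = ℤ[(1+√133)/2].
Since gcd(83, 133) = 1 the prime 83 does not ramify.
Compute (133/83) via Euler: 50^((83-1)/2) mod 83 = 82, so (133/83) = -1.
d is a non-residue mod p, hence 83 remains inert in O_K.

inert — (83) stays prime in O_K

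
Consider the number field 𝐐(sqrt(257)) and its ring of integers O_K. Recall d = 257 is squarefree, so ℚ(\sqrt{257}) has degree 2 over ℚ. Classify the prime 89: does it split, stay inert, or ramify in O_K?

89 splits in O_K

257 mod 4 = 1, hence disc K = 257 and O_K = ℤ[(1+√257)/2].
disc(K) = 257 is not divisible by 89; 89 is unramified.
Compute (257/89) via Euler: 79^((89-1)/2) mod 89 = 1, so (257/89) = 1.
Legendre symbol 1 ⇒ 89 is split.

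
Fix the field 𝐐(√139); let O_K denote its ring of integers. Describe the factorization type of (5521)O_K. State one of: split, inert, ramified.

d = 139 ≡ 3 (mod 4), so O_K = ℤ[√139] and disc(K) = 4d = 556.
Since gcd(5521, 556) = 1 the prime 5521 does not ramify.
(139/5521) = 139^2760 mod 5521 = 1, giving Legendre symbol 1.
d is a quadratic residue mod p, hence 5521 splits in O_K.

split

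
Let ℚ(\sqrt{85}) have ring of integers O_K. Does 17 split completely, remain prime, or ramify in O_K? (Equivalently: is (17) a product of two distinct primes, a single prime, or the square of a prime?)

17 is ramified

Since 85 ≡ 1 mod 4, the ring of integers is ℤ[(1+√85)/2] with discriminant 85.
Ramification test: 17 | 85. The prime 17 ramifies in K.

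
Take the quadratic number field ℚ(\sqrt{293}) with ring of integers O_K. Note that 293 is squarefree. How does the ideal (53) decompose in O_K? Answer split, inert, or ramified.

split — (53) = 𝔭₁𝔭₂ with 𝔭₁ ≠ 𝔭₂

293 mod 4 = 1, hence disc K = 293 and O_K = ℤ[(1+√293)/2].
disc(K) = 293 is not divisible by 53; 53 is unramified.
Euler's criterion: 293^26 mod 53 = 1. Thus (293|53) = 1.
d is a quadratic residue mod p, hence 53 splits in O_K.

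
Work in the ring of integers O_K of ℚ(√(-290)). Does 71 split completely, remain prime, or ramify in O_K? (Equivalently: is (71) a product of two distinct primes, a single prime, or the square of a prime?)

inert

d = -290 ≡ 2 (mod 4), so O_K = ℤ[√-290] and disc(K) = 4d = -1160.
Since gcd(71, -1160) = 1 the prime 71 does not ramify.
Compute (-290/71) via Euler: 65^((71-1)/2) mod 71 = 70, so (-290/71) = -1.
(-290/71) = -1, so 71 is inert.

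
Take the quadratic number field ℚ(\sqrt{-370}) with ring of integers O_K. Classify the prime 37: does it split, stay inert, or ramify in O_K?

p ramifies

Since -370 ≢ 1 mod 4, the ring of integers is ℤ[√-370] with discriminant 4·(-370) = -1480.
Ramification test: 37 | -1480. The prime 37 ramifies in K.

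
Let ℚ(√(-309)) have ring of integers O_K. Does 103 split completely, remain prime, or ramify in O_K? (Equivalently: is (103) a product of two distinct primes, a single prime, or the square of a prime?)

103 is ramified

d = -309 ≡ 3 (mod 4), so O_K = ℤ[√-309] and disc(K) = 4d = -1236.
103 divides disc(K) = -1236, so 103 ramifies.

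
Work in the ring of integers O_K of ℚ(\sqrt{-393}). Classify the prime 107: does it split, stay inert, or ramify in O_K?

split — (107) = 𝔭₁𝔭₂ with 𝔭₁ ≠ 𝔭₂

Since -393 ≢ 1 mod 4, the ring of integers is ℤ[√-393] with discriminant 4·(-393) = -1572.
disc(K) = -1572 is not divisible by 107; 107 is unramified.
(-393/107) = 35^53 mod 107 = 1, giving Legendre symbol 1.
Legendre symbol 1 ⇒ 107 is split.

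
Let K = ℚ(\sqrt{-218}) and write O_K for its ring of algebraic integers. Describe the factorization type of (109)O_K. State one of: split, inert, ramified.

ramified — (109) = 𝔭²

-218 mod 4 = 2, hence disc K = 4·(-218) = -872 and O_K = ℤ[√-218].
disc(K) = -872 = 109·(-8), so p = 109 is ramified.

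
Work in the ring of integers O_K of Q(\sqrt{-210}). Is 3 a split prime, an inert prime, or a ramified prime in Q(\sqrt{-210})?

p ramifies

-210 mod 4 = 2, hence disc K = 4·(-210) = -840 and O_K = ℤ[√-210].
Ramification test: 3 | -840. The prime 3 ramifies in K.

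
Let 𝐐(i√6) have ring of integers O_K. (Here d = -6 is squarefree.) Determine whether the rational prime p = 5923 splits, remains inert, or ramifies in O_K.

d = -6 ≡ 2 (mod 4), so O_K = ℤ[√-6] and disc(K) = 4d = -24.
disc(K) = -24 is not divisible by 5923; 5923 is unramified.
Euler's criterion: (-6)^2961 mod 5923 = 5922. Thus (-6|5923) = -1.
(-6/5923) = -1, so 5923 is inert.

5923 remains inert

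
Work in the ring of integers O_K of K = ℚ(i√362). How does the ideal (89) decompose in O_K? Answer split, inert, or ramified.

d = -362 ≡ 2 (mod 4), so O_K = ℤ[√-362] and disc(K) = 4d = -1448.
disc(K) = -1448 is not divisible by 89; 89 is unramified.
Legendre symbol by Euler's criterion: (-362/89) ≡ (-362)^44 ≡ 88 (mod 89), i.e. (-362/89) = -1.
(-362/89) = -1, so 89 is inert.

89 remains inert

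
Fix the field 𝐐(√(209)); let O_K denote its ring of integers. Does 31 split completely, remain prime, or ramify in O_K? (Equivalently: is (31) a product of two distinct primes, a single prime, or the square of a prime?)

inert — (31) stays prime in O_K

209 mod 4 = 1, hence disc K = 209 and O_K = ℤ[(1+√209)/2].
Since gcd(31, 209) = 1 the prime 31 does not ramify.
(209/31) = 23^15 mod 31 = 30, giving Legendre symbol -1.
Legendre symbol -1 ⇒ 31 is inert.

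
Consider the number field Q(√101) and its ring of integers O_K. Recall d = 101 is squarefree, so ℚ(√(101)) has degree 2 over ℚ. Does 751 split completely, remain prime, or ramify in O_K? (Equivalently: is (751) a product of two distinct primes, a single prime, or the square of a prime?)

d = 101 ≡ 1 (mod 4), so O_K = ℤ[(1+√101)/2] and disc(K) = d = 101.
751 ∤ 101, so 751 is unramified.
Compute (101/751) via Euler: 101^((751-1)/2) mod 751 = 750, so (101/751) = -1.
Legendre symbol -1 ⇒ 751 is inert.

remains prime (inert)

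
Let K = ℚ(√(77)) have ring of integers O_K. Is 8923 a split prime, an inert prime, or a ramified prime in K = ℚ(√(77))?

d = 77 ≡ 1 (mod 4), so O_K = ℤ[(1+√77)/2] and disc(K) = d = 77.
Since gcd(8923, 77) = 1 the prime 8923 does not ramify.
(77/8923) = 77^4461 mod 8923 = 1, giving Legendre symbol 1.
d is a quadratic residue mod p, hence 8923 splits in O_K.

split — (8923) = 𝔭₁𝔭₂ with 𝔭₁ ≠ 𝔭₂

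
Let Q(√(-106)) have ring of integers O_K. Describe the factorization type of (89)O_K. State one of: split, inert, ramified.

split — (89) = 𝔭₁𝔭₂ with 𝔭₁ ≠ 𝔭₂

-106 mod 4 = 2, hence disc K = 4·(-106) = -424 and O_K = ℤ[√-106].
disc(K) = -424 is not divisible by 89; 89 is unramified.
(-106/89) = 72^44 mod 89 = 1, giving Legendre symbol 1.
(-106/89) = 1, so 89 splits.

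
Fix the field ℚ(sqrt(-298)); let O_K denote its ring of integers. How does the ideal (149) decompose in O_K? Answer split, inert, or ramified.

Since -298 ≢ 1 mod 4, the ring of integers is ℤ[√-298] with discriminant 4·(-298) = -1192.
149 divides disc(K) = -1192, so 149 ramifies.

ramified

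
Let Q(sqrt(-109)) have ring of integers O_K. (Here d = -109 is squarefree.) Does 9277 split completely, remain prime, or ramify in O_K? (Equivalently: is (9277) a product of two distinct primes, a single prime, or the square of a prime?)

splits completely

Since -109 ≢ 1 mod 4, the ring of integers is ℤ[√-109] with discriminant 4·(-109) = -436.
disc(K) = -436 is not divisible by 9277; 9277 is unramified.
Legendre symbol by Euler's criterion: (-109/9277) ≡ (-109)^4638 ≡ 1 (mod 9277), i.e. (-109/9277) = 1.
(-109/9277) = 1, so 9277 splits.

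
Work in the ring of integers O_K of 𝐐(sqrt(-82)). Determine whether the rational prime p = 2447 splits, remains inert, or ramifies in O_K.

p splits

-82 mod 4 = 2, hence disc K = 4·(-82) = -328 and O_K = ℤ[√-82].
Since gcd(2447, -328) = 1 the prime 2447 does not ramify.
Compute (-82/2447) via Euler: 2365^((2447-1)/2) mod 2447 = 1, so (-82/2447) = 1.
Legendre symbol 1 ⇒ 2447 is split.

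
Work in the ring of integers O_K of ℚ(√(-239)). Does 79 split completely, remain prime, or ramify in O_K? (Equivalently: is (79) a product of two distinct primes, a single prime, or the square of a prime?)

d = -239 ≡ 1 (mod 4), so O_K = ℤ[(1+√-239)/2] and disc(K) = d = -239.
Since gcd(79, -239) = 1 the prime 79 does not ramify.
Legendre symbol by Euler's criterion: (-239/79) ≡ (-239)^39 ≡ 78 (mod 79), i.e. (-239/79) = -1.
d is a non-residue mod p, hence 79 remains inert in O_K.

p is inert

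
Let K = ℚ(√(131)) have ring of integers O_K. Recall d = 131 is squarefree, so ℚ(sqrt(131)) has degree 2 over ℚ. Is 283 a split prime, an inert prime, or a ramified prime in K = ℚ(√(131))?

d = 131 ≡ 3 (mod 4), so O_K = ℤ[√131] and disc(K) = 4d = 524.
Since gcd(283, 524) = 1 the prime 283 does not ramify.
Legendre symbol by Euler's criterion: (131/283) ≡ 131^141 ≡ 282 (mod 283), i.e. (131/283) = -1.
d is a non-residue mod p, hence 283 remains inert in O_K.

inert — (283) stays prime in O_K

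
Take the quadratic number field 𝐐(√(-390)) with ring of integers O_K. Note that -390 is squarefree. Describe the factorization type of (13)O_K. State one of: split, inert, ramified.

13 is ramified

d = -390 ≡ 2 (mod 4), so O_K = ℤ[√-390] and disc(K) = 4d = -1560.
disc(K) = -1560 = 13·(-120), so p = 13 is ramified.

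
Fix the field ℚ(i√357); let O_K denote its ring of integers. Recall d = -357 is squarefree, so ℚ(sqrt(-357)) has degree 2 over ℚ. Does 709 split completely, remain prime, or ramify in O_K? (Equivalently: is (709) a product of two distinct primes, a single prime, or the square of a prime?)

Since -357 ≢ 1 mod 4, the ring of integers is ℤ[√-357] with discriminant 4·(-357) = -1428.
709 ∤ -1428, so 709 is unramified.
Legendre symbol by Euler's criterion: (-357/709) ≡ (-357)^354 ≡ 708 (mod 709), i.e. (-357/709) = -1.
Legendre symbol -1 ⇒ 709 is inert.

p is inert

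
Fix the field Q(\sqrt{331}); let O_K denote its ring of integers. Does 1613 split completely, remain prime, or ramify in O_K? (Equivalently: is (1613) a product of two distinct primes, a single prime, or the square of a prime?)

d = 331 ≡ 3 (mod 4), so O_K = ℤ[√331] and disc(K) = 4d = 1324.
1613 ∤ 1324, so 1613 is unramified.
Euler's criterion: 331^806 mod 1613 = 1. Thus (331|1613) = 1.
Legendre symbol 1 ⇒ 1613 is split.

1613 splits in O_K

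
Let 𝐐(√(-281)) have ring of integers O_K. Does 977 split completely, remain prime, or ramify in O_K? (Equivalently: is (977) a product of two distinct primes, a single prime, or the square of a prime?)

remains prime (inert)

Since -281 ≢ 1 mod 4, the ring of integers is ℤ[√-281] with discriminant 4·(-281) = -1124.
disc(K) = -1124 is not divisible by 977; 977 is unramified.
Compute (-281/977) via Euler: 696^((977-1)/2) mod 977 = 976, so (-281/977) = -1.
(-281/977) = -1, so 977 is inert.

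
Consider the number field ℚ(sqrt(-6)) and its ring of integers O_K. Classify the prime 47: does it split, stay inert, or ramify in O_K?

-6 mod 4 = 2, hence disc K = 4·(-6) = -24 and O_K = ℤ[√-6].
Since gcd(47, -24) = 1 the prime 47 does not ramify.
(-6/47) = 41^23 mod 47 = 46, giving Legendre symbol -1.
Legendre symbol -1 ⇒ 47 is inert.

p is inert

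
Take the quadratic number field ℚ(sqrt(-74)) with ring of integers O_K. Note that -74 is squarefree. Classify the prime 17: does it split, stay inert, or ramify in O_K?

inert — (17) stays prime in O_K

Since -74 ≢ 1 mod 4, the ring of integers is ℤ[√-74] with discriminant 4·(-74) = -296.
disc(K) = -296 is not divisible by 17; 17 is unramified.
Euler's criterion: (-74)^8 mod 17 = 16. Thus (-74|17) = -1.
d is a non-residue mod p, hence 17 remains inert in O_K.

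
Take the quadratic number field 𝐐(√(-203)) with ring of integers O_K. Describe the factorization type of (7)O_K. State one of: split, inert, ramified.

ramified — (7) = 𝔭²

Since -203 ≡ 1 mod 4, the ring of integers is ℤ[(1+√-203)/2] with discriminant -203.
Ramification test: 7 | -203. The prime 7 ramifies in K.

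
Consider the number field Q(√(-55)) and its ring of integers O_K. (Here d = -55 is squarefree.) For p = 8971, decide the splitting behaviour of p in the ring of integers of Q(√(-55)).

8971 remains inert

d = -55 ≡ 1 (mod 4), so O_K = ℤ[(1+√-55)/2] and disc(K) = d = -55.
disc(K) = -55 is not divisible by 8971; 8971 is unramified.
Euler's criterion: (-55)^4485 mod 8971 = 8970. Thus (-55|8971) = -1.
Legendre symbol -1 ⇒ 8971 is inert.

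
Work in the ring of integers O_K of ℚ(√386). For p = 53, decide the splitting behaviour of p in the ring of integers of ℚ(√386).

split — (53) = 𝔭₁𝔭₂ with 𝔭₁ ≠ 𝔭₂

d = 386 ≡ 2 (mod 4), so O_K = ℤ[√386] and disc(K) = 4d = 1544.
53 ∤ 1544, so 53 is unramified.
Euler's criterion: 386^26 mod 53 = 1. Thus (386|53) = 1.
(386/53) = 1, so 53 splits.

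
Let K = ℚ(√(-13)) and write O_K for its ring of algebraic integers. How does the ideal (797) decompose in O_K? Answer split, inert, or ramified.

p splits

d = -13 ≡ 3 (mod 4), so O_K = ℤ[√-13] and disc(K) = 4d = -52.
disc(K) = -52 is not divisible by 797; 797 is unramified.
Compute (-13/797) via Euler: 784^((797-1)/2) mod 797 = 1, so (-13/797) = 1.
(-13/797) = 1, so 797 splits.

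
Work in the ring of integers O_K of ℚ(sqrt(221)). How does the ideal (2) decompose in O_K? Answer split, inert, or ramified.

221 mod 4 = 1, hence disc K = 221 and O_K = ℤ[(1+√221)/2].
disc(K) = 221 is not divisible by 2; 2 is unramified.
d ≡ 5 (mod 8); the supplementary law gives 2 inert.

inert — (2) stays prime in O_K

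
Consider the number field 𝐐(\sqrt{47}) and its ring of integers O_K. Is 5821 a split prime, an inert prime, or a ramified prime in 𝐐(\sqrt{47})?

remains prime (inert)

47 mod 4 = 3, hence disc K = 4·47 = 188 and O_K = ℤ[√47].
5821 ∤ 188, so 5821 is unramified.
Compute (47/5821) via Euler: 47^((5821-1)/2) mod 5821 = 5820, so (47/5821) = -1.
Legendre symbol -1 ⇒ 5821 is inert.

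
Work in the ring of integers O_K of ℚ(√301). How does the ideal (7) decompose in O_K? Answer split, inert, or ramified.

ramifies in O_K

Since 301 ≡ 1 mod 4, the ring of integers is ℤ[(1+√301)/2] with discriminant 301.
Ramification test: 7 | 301. The prime 7 ramifies in K.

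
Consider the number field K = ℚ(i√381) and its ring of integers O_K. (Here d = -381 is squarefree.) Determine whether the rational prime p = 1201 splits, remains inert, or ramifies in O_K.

-381 mod 4 = 3, hence disc K = 4·(-381) = -1524 and O_K = ℤ[√-381].
Since gcd(1201, -1524) = 1 the prime 1201 does not ramify.
Legendre symbol by Euler's criterion: (-381/1201) ≡ (-381)^600 ≡ 1200 (mod 1201), i.e. (-381/1201) = -1.
Legendre symbol -1 ⇒ 1201 is inert.

inert — (1201) stays prime in O_K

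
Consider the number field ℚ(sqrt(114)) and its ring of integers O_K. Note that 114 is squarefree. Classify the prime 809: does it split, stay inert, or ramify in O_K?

inert — (809) stays prime in O_K

Since 114 ≢ 1 mod 4, the ring of integers is ℤ[√114] with discriminant 4·114 = 456.
809 ∤ 456, so 809 is unramified.
(114/809) = 114^404 mod 809 = 808, giving Legendre symbol -1.
d is a non-residue mod p, hence 809 remains inert in O_K.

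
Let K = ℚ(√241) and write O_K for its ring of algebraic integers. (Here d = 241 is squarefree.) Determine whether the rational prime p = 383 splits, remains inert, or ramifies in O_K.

remains prime (inert)

Since 241 ≡ 1 mod 4, the ring of integers is ℤ[(1+√241)/2] with discriminant 241.
disc(K) = 241 is not divisible by 383; 383 is unramified.
(241/383) = 241^191 mod 383 = 382, giving Legendre symbol -1.
d is a non-residue mod p, hence 383 remains inert in O_K.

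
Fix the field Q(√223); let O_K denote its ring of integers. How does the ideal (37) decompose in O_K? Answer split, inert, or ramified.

splits completely

Since 223 ≢ 1 mod 4, the ring of integers is ℤ[√223] with discriminant 4·223 = 892.
disc(K) = 892 is not divisible by 37; 37 is unramified.
(223/37) = 1^18 mod 37 = 1, giving Legendre symbol 1.
Legendre symbol 1 ⇒ 37 is split.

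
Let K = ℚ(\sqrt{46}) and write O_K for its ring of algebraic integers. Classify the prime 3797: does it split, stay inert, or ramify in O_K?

inert

46 mod 4 = 2, hence disc K = 4·46 = 184 and O_K = ℤ[√46].
Since gcd(3797, 184) = 1 the prime 3797 does not ramify.
(46/3797) = 46^1898 mod 3797 = 3796, giving Legendre symbol -1.
Legendre symbol -1 ⇒ 3797 is inert.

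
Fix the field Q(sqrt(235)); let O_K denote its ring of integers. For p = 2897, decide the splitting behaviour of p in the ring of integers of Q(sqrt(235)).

split

d = 235 ≡ 3 (mod 4), so O_K = ℤ[√235] and disc(K) = 4d = 940.
disc(K) = 940 is not divisible by 2897; 2897 is unramified.
Compute (235/2897) via Euler: 235^((2897-1)/2) mod 2897 = 1, so (235/2897) = 1.
Legendre symbol 1 ⇒ 2897 is split.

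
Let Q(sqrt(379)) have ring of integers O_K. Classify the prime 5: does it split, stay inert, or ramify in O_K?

split

379 mod 4 = 3, hence disc K = 4·379 = 1516 and O_K = ℤ[√379].
5 ∤ 1516, so 5 is unramified.
Compute (379/5) via Euler: 4^((5-1)/2) mod 5 = 1, so (379/5) = 1.
Legendre symbol 1 ⇒ 5 is split.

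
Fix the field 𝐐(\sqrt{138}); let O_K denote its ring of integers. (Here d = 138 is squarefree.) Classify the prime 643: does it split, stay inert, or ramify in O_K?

d = 138 ≡ 2 (mod 4), so O_K = ℤ[√138] and disc(K) = 4d = 552.
disc(K) = 552 is not divisible by 643; 643 is unramified.
Euler's criterion: 138^321 mod 643 = 1. Thus (138|643) = 1.
Legendre symbol 1 ⇒ 643 is split.

split — (643) = 𝔭₁𝔭₂ with 𝔭₁ ≠ 𝔭₂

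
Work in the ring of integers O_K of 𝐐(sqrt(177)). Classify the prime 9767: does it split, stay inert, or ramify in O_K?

split

177 mod 4 = 1, hence disc K = 177 and O_K = ℤ[(1+√177)/2].
disc(K) = 177 is not divisible by 9767; 9767 is unramified.
Legendre symbol by Euler's criterion: (177/9767) ≡ 177^4883 ≡ 1 (mod 9767), i.e. (177/9767) = 1.
d is a quadratic residue mod p, hence 9767 splits in O_K.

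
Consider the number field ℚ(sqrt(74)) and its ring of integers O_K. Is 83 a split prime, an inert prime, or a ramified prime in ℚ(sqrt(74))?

83 remains inert

d = 74 ≡ 2 (mod 4), so O_K = ℤ[√74] and disc(K) = 4d = 296.
83 ∤ 296, so 83 is unramified.
Euler's criterion: 74^41 mod 83 = 82. Thus (74|83) = -1.
(74/83) = -1, so 83 is inert.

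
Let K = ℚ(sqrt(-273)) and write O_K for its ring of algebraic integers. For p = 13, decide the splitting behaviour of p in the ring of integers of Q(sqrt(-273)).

13 is ramified

-273 mod 4 = 3, hence disc K = 4·(-273) = -1092 and O_K = ℤ[√-273].
disc(K) = -1092 = 13·(-84), so p = 13 is ramified.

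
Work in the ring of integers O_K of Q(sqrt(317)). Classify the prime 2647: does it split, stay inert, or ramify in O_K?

p is inert

317 mod 4 = 1, hence disc K = 317 and O_K = ℤ[(1+√317)/2].
disc(K) = 317 is not divisible by 2647; 2647 is unramified.
Euler's criterion: 317^1323 mod 2647 = 2646. Thus (317|2647) = -1.
Legendre symbol -1 ⇒ 2647 is inert.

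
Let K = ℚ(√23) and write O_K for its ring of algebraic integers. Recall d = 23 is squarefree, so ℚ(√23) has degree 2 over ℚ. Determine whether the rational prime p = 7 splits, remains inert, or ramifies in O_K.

23 mod 4 = 3, hence disc K = 4·23 = 92 and O_K = ℤ[√23].
Since gcd(7, 92) = 1 the prime 7 does not ramify.
Compute (23/7) via Euler: 2^((7-1)/2) mod 7 = 1, so (23/7) = 1.
Legendre symbol 1 ⇒ 7 is split.

7 splits in O_K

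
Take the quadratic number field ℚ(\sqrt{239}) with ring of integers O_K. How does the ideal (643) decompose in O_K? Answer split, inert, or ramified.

Since 239 ≢ 1 mod 4, the ring of integers is ℤ[√239] with discriminant 4·239 = 956.
Since gcd(643, 956) = 1 the prime 643 does not ramify.
Legendre symbol by Euler's criterion: (239/643) ≡ 239^321 ≡ 642 (mod 643), i.e. (239/643) = -1.
(239/643) = -1, so 643 is inert.

inert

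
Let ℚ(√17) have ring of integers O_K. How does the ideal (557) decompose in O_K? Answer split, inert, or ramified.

split — (557) = 𝔭₁𝔭₂ with 𝔭₁ ≠ 𝔭₂

Since 17 ≡ 1 mod 4, the ring of integers is ℤ[(1+√17)/2] with discriminant 17.
557 ∤ 17, so 557 is unramified.
Legendre symbol by Euler's criterion: (17/557) ≡ 17^278 ≡ 1 (mod 557), i.e. (17/557) = 1.
(17/557) = 1, so 557 splits.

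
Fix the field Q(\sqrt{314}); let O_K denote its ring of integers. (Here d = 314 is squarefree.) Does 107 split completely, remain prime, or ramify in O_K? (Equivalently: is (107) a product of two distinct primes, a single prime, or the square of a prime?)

Since 314 ≢ 1 mod 4, the ring of integers is ℤ[√314] with discriminant 4·314 = 1256.
disc(K) = 1256 is not divisible by 107; 107 is unramified.
Legendre symbol by Euler's criterion: (314/107) ≡ 314^53 ≡ 1 (mod 107), i.e. (314/107) = 1.
d is a quadratic residue mod p, hence 107 splits in O_K.

p splits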